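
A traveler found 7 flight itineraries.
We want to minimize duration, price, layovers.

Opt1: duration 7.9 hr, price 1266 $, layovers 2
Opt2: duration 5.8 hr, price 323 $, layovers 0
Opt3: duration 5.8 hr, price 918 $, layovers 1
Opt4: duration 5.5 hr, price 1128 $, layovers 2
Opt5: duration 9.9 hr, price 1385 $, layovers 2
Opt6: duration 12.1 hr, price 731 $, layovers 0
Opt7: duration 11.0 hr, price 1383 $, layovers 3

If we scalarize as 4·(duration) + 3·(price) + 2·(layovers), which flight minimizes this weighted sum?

Opt1: 4·7.9 + 3·1266 + 2·2 = 3833.6
Opt2: 4·5.8 + 3·323 + 2·0 = 992.2
Opt3: 4·5.8 + 3·918 + 2·1 = 2779.2
Opt4: 4·5.5 + 3·1128 + 2·2 = 3410.0
Opt5: 4·9.9 + 3·1385 + 2·2 = 4198.6
Opt6: 4·12.1 + 3·731 + 2·0 = 2241.4
Opt7: 4·11.0 + 3·1383 + 2·3 = 4199.0
Lowest: Opt2 at 992.2.

Opt2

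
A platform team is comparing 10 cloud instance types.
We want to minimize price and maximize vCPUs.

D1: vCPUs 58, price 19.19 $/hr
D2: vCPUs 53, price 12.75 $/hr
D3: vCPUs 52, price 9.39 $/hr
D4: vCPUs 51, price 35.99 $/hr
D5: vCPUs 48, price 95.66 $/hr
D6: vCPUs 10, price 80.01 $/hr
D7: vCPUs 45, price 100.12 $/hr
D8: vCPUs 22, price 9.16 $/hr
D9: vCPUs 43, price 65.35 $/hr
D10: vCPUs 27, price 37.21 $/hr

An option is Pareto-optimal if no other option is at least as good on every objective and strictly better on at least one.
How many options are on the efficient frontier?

4

D1: not dominated (best vCPUs).
D2: not dominated.
D3: not dominated.
D4: dominated by D1 (vCPUs 58≥51, price 19.19≤35.99).
D5: dominated by D1 (vCPUs 58≥48, price 19.19≤95.66).
D6: dominated by D1 (vCPUs 58≥10, price 19.19≤80.01).
D7: dominated by D1 (vCPUs 58≥45, price 19.19≤100.12).
D8: not dominated (best price).
D9: dominated by D1 (vCPUs 58≥43, price 19.19≤65.35).
D10: dominated by D1 (vCPUs 58≥27, price 19.19≤37.21).
Pareto-optimal: D1, D2, D3, D8 → 4.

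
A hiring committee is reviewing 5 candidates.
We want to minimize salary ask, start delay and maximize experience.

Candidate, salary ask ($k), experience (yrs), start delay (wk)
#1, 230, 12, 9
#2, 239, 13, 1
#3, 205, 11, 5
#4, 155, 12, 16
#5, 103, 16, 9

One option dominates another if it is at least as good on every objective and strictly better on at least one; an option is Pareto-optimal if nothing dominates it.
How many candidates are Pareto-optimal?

3

#1: dominated by #5 (salary ask 103≤230, experience 16≥12, start delay 9≤9).
#2: not dominated (best start delay).
#3: not dominated.
#4: dominated by #5 (salary ask 103≤155, experience 16≥12, start delay 9≤16).
#5: not dominated (best salary ask).
Pareto-optimal: #2, #3, #5 → 3.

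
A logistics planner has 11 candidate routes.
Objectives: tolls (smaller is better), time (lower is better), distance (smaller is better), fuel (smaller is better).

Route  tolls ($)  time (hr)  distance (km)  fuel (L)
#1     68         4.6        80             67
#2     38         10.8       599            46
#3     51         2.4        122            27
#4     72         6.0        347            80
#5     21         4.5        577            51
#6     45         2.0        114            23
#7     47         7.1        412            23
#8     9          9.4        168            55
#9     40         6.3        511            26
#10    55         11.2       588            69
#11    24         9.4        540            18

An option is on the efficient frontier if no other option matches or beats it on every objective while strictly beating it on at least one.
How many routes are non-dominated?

6

#1: not dominated (best distance).
#2: dominated by #11 (tolls 24≤38, time 9.4≤10.8, distance 540≤599, fuel 18≤46).
#3: dominated by #6 (tolls 45≤51, time 2.0≤2.4, distance 114≤122, fuel 23≤27).
#4: dominated by #1 (tolls 68≤72, time 4.6≤6.0, distance 80≤347, fuel 67≤80).
#5: not dominated.
#6: not dominated (best time).
#7: dominated by #6 (tolls 45≤47, time 2.0≤7.1, distance 114≤412, fuel 23≤23).
#8: not dominated (best tolls).
#9: not dominated.
#10: dominated by #3 (tolls 51≤55, time 2.4≤11.2, distance 122≤588, fuel 27≤69).
#11: not dominated (best fuel).
Pareto-optimal: #1, #5, #6, #8, #9, #11 → 6.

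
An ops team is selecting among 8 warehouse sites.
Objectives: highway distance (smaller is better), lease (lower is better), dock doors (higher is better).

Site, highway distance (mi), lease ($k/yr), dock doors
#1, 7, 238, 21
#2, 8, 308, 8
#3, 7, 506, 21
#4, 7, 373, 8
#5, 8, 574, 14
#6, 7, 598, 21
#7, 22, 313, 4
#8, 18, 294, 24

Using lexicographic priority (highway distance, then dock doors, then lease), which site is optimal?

First minimize highway distance: best is 7, kept {#1, #3, #4, #6}.
Then maximize dock doors: best is 21, kept {#1, #3, #6}.
Then minimize lease: best is 238, kept {#1}.

#1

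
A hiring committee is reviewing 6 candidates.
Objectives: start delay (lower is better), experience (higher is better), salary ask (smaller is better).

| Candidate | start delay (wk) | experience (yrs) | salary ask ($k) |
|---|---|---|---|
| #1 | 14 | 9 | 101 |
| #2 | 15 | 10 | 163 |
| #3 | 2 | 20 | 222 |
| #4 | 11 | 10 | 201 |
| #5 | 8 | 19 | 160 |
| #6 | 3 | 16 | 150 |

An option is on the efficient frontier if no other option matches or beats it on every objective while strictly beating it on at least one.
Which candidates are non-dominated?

#1, #3, #5, #6

#1: not dominated (best salary ask).
#2: dominated by #5 (start delay 8≤15, experience 19≥10, salary ask 160≤163).
#3: not dominated (best start delay).
#4: dominated by #5 (start delay 8≤11, experience 19≥10, salary ask 160≤201).
#5: not dominated.
#6: not dominated.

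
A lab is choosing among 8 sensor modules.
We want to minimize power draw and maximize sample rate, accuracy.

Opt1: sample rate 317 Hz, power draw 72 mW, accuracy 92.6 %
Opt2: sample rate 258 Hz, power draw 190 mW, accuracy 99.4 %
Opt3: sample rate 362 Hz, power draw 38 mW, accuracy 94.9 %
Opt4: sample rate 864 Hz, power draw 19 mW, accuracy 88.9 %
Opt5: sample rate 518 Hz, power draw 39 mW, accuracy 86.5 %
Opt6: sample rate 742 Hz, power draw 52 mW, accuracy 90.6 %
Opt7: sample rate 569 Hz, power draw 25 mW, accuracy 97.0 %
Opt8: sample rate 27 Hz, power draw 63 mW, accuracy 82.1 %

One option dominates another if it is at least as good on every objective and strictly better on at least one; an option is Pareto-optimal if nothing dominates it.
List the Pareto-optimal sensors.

Opt1: dominated by Opt3 (sample rate 362≥317, power draw 38≤72, accuracy 94.9≥92.6).
Opt2: not dominated (best accuracy).
Opt3: dominated by Opt7 (sample rate 569≥362, power draw 25≤38, accuracy 97.0≥94.9).
Opt4: not dominated (best sample rate).
Opt5: dominated by Opt4 (sample rate 864≥518, power draw 19≤39, accuracy 88.9≥86.5).
Opt6: not dominated.
Opt7: not dominated.
Opt8: dominated by Opt3 (sample rate 362≥27, power draw 38≤63, accuracy 94.9≥82.1).

Opt2, Opt4, Opt6, Opt7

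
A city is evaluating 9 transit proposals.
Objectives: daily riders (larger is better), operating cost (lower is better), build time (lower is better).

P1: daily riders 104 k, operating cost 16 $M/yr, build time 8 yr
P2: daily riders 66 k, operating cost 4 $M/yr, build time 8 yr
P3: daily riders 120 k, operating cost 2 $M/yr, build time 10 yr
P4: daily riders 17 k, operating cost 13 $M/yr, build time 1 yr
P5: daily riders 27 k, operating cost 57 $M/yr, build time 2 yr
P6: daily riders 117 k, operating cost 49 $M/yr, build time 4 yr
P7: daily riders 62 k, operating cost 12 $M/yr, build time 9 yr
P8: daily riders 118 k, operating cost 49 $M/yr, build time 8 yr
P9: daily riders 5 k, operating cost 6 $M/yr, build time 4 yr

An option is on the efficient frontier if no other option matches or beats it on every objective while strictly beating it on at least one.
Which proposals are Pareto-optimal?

P1: not dominated.
P2: not dominated.
P3: not dominated (best daily riders).
P4: not dominated (best build time).
P5: not dominated.
P6: not dominated.
P7: dominated by P2 (daily riders 66≥62, operating cost 4≤12, build time 8≤9).
P8: not dominated.
P9: not dominated.

P1, P2, P3, P4, P5, P6, P8, P9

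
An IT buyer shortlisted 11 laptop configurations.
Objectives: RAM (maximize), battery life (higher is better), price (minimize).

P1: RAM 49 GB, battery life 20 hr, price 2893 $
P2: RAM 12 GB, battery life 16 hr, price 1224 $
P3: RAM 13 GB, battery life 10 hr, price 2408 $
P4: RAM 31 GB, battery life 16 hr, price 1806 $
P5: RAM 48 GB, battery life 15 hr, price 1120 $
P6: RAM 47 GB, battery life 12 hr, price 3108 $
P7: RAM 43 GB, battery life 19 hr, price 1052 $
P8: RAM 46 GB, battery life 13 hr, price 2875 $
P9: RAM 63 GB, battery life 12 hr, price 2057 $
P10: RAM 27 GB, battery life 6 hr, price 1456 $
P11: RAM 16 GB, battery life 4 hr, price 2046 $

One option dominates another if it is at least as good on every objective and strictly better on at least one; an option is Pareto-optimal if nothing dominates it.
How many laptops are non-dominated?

4

P1: not dominated (best battery life).
P2: dominated by P7 (RAM 43≥12, battery life 19≥16, price 1052≤1224).
P3: dominated by P4 (RAM 31≥13, battery life 16≥10, price 1806≤2408).
P4: dominated by P7 (RAM 43≥31, battery life 19≥16, price 1052≤1806).
P5: not dominated.
P6: dominated by P1 (RAM 49≥47, battery life 20≥12, price 2893≤3108).
P7: not dominated (best price).
P8: dominated by P5 (RAM 48≥46, battery life 15≥13, price 1120≤2875).
P9: not dominated (best RAM).
P10: dominated by P5 (RAM 48≥27, battery life 15≥6, price 1120≤1456).
P11: dominated by P4 (RAM 31≥16, battery life 16≥4, price 1806≤2046).
Pareto-optimal: P1, P5, P7, P9 → 4.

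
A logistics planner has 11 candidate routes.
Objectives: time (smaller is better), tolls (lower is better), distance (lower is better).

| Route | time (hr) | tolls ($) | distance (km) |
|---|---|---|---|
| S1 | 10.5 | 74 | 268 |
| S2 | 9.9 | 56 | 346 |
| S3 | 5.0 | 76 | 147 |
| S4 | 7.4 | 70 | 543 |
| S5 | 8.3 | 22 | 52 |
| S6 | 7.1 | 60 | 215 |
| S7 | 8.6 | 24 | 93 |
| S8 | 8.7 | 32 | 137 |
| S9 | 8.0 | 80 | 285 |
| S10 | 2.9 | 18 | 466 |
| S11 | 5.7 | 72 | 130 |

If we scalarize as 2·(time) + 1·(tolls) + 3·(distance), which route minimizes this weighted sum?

S1: 2·10.5 + 1·74 + 3·268 = 899.0
S2: 2·9.9 + 1·56 + 3·346 = 1113.8
S3: 2·5.0 + 1·76 + 3·147 = 527.0
S4: 2·7.4 + 1·70 + 3·543 = 1713.8
S5: 2·8.3 + 1·22 + 3·52 = 194.6
S6: 2·7.1 + 1·60 + 3·215 = 719.2
S7: 2·8.6 + 1·24 + 3·93 = 320.2
S8: 2·8.7 + 1·32 + 3·137 = 460.4
S9: 2·8.0 + 1·80 + 3·285 = 951.0
S10: 2·2.9 + 1·18 + 3·466 = 1421.8
S11: 2·5.7 + 1·72 + 3·130 = 473.4
Lowest: S5 at 194.6.

S5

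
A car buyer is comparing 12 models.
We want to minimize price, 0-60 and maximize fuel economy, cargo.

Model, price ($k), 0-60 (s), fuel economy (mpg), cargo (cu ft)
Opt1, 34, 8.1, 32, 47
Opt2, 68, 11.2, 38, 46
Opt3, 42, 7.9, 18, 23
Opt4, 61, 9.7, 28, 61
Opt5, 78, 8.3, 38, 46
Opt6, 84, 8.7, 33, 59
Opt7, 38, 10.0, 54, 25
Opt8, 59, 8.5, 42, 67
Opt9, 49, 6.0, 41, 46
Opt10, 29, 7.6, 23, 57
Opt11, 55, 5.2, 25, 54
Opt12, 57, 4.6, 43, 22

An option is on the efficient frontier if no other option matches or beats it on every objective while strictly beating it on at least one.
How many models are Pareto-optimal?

7

Opt1: not dominated.
Opt2: dominated by Opt8 (price 59≤68, 0-60 8.5≤11.2, fuel economy 42≥38, cargo 67≥46).
Opt3: dominated by Opt10 (price 29≤42, 0-60 7.6≤7.9, fuel economy 23≥18, cargo 57≥23).
Opt4: dominated by Opt8 (price 59≤61, 0-60 8.5≤9.7, fuel economy 42≥28, cargo 67≥61).
Opt5: dominated by Opt9 (price 49≤78, 0-60 6.0≤8.3, fuel economy 41≥38, cargo 46≥46).
Opt6: dominated by Opt8 (price 59≤84, 0-60 8.5≤8.7, fuel economy 42≥33, cargo 67≥59).
Opt7: not dominated (best fuel economy).
Opt8: not dominated (best cargo).
Opt9: not dominated.
Opt10: not dominated (best price).
Opt11: not dominated.
Opt12: not dominated (best 0-60).
Pareto-optimal: Opt1, Opt7, Opt8, Opt9, Opt10, Opt11, Opt12 → 7.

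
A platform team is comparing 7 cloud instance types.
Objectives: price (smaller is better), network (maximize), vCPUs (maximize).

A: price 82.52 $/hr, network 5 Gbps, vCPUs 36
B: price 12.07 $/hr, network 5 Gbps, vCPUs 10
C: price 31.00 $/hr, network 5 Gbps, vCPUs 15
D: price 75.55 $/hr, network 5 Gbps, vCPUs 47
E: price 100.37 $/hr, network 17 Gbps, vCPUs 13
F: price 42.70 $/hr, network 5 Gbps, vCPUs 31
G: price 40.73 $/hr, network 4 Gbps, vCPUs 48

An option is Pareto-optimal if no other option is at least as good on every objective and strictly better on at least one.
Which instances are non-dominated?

A: dominated by D (price 75.55≤82.52, network 5≥5, vCPUs 47≥36).
B: not dominated (best price).
C: not dominated.
D: not dominated.
E: not dominated (best network).
F: not dominated.
G: not dominated (best vCPUs).

B, C, D, E, F, G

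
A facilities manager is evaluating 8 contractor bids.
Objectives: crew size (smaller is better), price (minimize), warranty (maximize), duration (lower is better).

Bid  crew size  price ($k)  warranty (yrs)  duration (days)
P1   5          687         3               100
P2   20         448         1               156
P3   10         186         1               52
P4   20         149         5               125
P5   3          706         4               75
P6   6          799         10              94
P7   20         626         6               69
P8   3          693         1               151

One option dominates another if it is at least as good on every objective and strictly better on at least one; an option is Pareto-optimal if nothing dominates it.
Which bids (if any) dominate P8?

none

P1: worse on crew size (5 vs 3).
P2: worse on crew size (20 vs 3).
P3: worse on crew size (10 vs 3).
P4: worse on crew size (20 vs 3).
P5: worse on price (706 vs 693).
P6: worse on crew size (6 vs 3).
P7: worse on crew size (20 vs 3).
No option dominates P8.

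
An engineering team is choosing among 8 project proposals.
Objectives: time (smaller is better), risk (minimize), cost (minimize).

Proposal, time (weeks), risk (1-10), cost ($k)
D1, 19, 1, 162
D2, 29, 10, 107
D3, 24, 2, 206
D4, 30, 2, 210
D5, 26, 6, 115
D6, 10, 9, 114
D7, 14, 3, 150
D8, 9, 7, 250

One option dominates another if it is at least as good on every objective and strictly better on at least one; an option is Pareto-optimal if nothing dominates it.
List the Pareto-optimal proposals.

D1: not dominated (best risk).
D2: not dominated (best cost).
D3: dominated by D1 (time 19≤24, risk 1≤2, cost 162≤206).
D4: dominated by D1 (time 19≤30, risk 1≤2, cost 162≤210).
D5: not dominated.
D6: not dominated.
D7: not dominated.
D8: not dominated (best time).

D1, D2, D5, D6, D7, D8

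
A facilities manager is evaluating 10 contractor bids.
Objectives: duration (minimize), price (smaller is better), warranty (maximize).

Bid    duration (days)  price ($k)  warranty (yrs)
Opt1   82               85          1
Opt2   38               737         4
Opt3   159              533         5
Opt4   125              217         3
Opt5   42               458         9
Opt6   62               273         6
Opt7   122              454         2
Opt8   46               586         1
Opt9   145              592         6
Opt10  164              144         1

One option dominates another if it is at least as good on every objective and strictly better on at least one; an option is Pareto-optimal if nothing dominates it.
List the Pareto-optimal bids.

Opt1: not dominated (best price).
Opt2: not dominated (best duration).
Opt3: dominated by Opt5 (duration 42≤159, price 458≤533, warranty 9≥5).
Opt4: not dominated.
Opt5: not dominated (best warranty).
Opt6: not dominated.
Opt7: dominated by Opt6 (duration 62≤122, price 273≤454, warranty 6≥2).
Opt8: dominated by Opt5 (duration 42≤46, price 458≤586, warranty 9≥1).
Opt9: dominated by Opt5 (duration 42≤145, price 458≤592, warranty 9≥6).
Opt10: dominated by Opt1 (duration 82≤164, price 85≤144, warranty 1≥1).

Opt1, Opt2, Opt4, Opt5, Opt6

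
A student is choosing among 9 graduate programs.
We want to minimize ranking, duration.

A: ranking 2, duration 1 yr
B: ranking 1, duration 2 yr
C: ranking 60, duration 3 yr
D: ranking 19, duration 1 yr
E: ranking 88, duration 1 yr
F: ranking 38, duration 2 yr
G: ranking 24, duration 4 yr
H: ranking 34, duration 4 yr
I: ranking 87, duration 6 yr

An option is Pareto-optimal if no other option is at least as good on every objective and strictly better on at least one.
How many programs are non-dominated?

A: not dominated.
B: not dominated (best ranking).
C: dominated by A (ranking 2≤60, duration 1≤3).
D: dominated by A (ranking 2≤19, duration 1≤1).
E: dominated by A (ranking 2≤88, duration 1≤1).
F: dominated by A (ranking 2≤38, duration 1≤2).
G: dominated by A (ranking 2≤24, duration 1≤4).
H: dominated by A (ranking 2≤34, duration 1≤4).
I: dominated by A (ranking 2≤87, duration 1≤6).
Pareto-optimal: A, B → 2.

2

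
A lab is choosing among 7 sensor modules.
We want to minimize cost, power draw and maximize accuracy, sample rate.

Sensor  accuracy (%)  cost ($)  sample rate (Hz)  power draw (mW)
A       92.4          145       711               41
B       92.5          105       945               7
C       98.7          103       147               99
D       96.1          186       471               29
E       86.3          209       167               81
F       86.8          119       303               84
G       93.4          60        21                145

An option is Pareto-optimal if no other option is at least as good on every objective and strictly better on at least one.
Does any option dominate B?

No

A: worse on accuracy (92.4 vs 92.5).
C: worse on sample rate (147 vs 945).
D: worse on cost (186 vs 105).
E: worse on accuracy (86.3 vs 92.5).
F: worse on accuracy (86.8 vs 92.5).
G: worse on sample rate (21 vs 945).
No option is at least as good as B on every objective and strictly better on one.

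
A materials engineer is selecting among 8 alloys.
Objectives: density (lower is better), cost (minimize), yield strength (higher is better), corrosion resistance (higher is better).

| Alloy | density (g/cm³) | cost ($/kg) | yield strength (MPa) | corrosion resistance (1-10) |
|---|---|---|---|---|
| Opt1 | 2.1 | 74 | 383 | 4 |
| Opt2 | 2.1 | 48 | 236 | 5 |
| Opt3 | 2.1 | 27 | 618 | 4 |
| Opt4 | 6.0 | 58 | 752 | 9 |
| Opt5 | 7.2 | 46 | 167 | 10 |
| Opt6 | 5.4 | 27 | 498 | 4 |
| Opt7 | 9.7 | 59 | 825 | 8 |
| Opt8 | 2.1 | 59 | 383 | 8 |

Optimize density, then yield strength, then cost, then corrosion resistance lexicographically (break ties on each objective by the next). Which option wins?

First minimize density: best is 2.1, kept {Opt1, Opt2, Opt3, Opt8}.
Then maximize yield strength: best is 618, kept {Opt3}.

Opt3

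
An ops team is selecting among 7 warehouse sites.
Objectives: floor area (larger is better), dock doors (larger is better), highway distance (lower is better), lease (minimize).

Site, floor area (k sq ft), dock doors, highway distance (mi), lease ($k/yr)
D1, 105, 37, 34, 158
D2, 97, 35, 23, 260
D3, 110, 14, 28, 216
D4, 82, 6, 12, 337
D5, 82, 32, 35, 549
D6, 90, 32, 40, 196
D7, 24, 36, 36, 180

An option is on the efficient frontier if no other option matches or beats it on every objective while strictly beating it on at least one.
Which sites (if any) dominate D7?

D1: floor area 105≥24, dock doors 37≥36, highway distance 34≤36, lease 158≤180 — dominates D7.
Others (D2, D3, D4, D5, D6) are each worse than D7 on at least one objective.

D1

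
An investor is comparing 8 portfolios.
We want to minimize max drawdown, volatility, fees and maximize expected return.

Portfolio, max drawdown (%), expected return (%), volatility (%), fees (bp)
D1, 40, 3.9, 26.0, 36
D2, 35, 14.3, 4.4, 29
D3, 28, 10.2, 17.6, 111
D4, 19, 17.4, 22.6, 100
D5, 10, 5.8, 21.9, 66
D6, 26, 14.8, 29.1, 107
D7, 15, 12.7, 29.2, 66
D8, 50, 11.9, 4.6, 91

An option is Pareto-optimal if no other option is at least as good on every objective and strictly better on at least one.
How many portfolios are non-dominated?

D1: dominated by D2 (max drawdown 35≤40, expected return 14.3≥3.9, volatility 4.4≤26.0, fees 29≤36).
D2: not dominated (best volatility).
D3: not dominated.
D4: not dominated (best expected return).
D5: not dominated (best max drawdown).
D6: dominated by D4 (max drawdown 19≤26, expected return 17.4≥14.8, volatility 22.6≤29.1, fees 100≤107).
D7: not dominated.
D8: dominated by D2 (max drawdown 35≤50, expected return 14.3≥11.9, volatility 4.4≤4.6, fees 29≤91).
Pareto-optimal: D2, D3, D4, D5, D7 → 5.

5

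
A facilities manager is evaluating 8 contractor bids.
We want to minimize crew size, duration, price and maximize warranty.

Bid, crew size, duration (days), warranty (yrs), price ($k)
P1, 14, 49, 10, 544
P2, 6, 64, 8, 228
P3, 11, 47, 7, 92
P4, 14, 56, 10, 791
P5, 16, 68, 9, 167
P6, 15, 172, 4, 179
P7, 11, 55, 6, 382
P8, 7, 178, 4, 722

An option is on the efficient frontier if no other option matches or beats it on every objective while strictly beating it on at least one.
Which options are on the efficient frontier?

P1: not dominated.
P2: not dominated (best crew size).
P3: not dominated (best duration).
P4: dominated by P1 (crew size 14≤14, duration 49≤56, warranty 10≥10, price 544≤791).
P5: not dominated.
P6: dominated by P3 (crew size 11≤15, duration 47≤172, warranty 7≥4, price 92≤179).
P7: dominated by P3 (crew size 11≤11, duration 47≤55, warranty 7≥6, price 92≤382).
P8: dominated by P2 (crew size 6≤7, duration 64≤178, warranty 8≥4, price 228≤722).

P1, P2, P3, P5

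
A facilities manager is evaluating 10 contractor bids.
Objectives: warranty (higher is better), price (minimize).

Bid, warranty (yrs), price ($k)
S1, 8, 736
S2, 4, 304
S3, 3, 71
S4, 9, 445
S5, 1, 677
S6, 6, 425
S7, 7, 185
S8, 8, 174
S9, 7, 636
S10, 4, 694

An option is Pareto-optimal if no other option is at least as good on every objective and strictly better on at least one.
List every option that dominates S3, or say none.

none

S1: worse on price (736 vs 71).
S2: worse on price (304 vs 71).
S4: worse on price (445 vs 71).
S5: worse on warranty (1 vs 3).
S6: worse on price (425 vs 71).
S7: worse on price (185 vs 71).
S8: worse on price (174 vs 71).
S9: worse on price (636 vs 71).
S10: worse on price (694 vs 71).
No option dominates S3.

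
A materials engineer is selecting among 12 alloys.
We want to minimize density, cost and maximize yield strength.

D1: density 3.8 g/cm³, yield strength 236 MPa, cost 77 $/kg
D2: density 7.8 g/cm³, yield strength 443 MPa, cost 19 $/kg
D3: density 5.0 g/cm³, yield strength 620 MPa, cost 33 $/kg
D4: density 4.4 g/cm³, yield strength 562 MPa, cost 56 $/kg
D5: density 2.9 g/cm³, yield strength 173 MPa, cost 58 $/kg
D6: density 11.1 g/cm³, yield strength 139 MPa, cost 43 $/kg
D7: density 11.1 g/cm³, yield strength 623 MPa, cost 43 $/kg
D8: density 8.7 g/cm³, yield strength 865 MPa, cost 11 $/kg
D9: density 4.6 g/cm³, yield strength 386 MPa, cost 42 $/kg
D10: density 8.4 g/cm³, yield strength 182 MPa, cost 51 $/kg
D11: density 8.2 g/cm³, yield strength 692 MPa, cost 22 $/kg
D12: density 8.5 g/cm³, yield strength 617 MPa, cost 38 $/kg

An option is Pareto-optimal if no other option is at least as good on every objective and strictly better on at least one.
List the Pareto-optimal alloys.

D1: not dominated.
D2: not dominated.
D3: not dominated.
D4: not dominated.
D5: not dominated (best density).
D6: dominated by D2 (density 7.8≤11.1, yield strength 443≥139, cost 19≤43).
D7: dominated by D8 (density 8.7≤11.1, yield strength 865≥623, cost 11≤43).
D8: not dominated (best yield strength).
D9: not dominated.
D10: dominated by D2 (density 7.8≤8.4, yield strength 443≥182, cost 19≤51).
D11: not dominated.
D12: dominated by D3 (density 5.0≤8.5, yield strength 620≥617, cost 33≤38).

D1, D2, D3, D4, D5, D8, D9, D11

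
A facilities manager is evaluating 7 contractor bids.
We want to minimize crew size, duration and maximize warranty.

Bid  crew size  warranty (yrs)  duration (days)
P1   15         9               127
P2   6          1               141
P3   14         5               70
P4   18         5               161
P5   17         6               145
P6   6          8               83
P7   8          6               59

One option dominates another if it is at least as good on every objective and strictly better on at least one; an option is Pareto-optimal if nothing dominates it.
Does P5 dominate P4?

Yes

P5 vs P4: crew size 17≤18, warranty 6≥5, duration 145≤161 — P5 is at least as good on every objective with at least one strict improvement.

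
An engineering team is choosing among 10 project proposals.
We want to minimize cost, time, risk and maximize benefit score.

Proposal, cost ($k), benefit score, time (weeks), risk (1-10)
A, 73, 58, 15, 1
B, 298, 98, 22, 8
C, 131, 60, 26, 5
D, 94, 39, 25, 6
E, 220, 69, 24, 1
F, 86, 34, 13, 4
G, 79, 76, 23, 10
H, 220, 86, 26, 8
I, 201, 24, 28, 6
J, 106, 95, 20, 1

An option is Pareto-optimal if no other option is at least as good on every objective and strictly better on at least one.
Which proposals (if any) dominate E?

J: cost 106≤220, benefit score 95≥69, time 20≤24, risk 1≤1 — dominates E.
Others (A, B, C, D, F, G, H, I) are each worse than E on at least one objective.

J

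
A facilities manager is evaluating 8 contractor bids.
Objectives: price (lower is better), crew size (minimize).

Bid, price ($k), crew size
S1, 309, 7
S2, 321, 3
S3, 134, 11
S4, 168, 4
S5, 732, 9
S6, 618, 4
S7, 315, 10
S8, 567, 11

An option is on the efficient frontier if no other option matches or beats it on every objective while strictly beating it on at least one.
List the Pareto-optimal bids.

S1: dominated by S4 (price 168≤309, crew size 4≤7).
S2: not dominated (best crew size).
S3: not dominated (best price).
S4: not dominated.
S5: dominated by S1 (price 309≤732, crew size 7≤9).
S6: dominated by S2 (price 321≤618, crew size 3≤4).
S7: dominated by S1 (price 309≤315, crew size 7≤10).
S8: dominated by S1 (price 309≤567, crew size 7≤11).

S2, S3, S4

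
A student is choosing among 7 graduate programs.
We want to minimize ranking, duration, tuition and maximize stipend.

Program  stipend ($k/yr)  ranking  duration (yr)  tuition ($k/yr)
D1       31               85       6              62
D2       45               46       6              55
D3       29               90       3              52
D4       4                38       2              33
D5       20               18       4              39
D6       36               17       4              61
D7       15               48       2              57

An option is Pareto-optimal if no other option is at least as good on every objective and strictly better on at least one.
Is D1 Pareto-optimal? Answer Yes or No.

D2 vs D1: stipend 45≥31, ranking 46≤85, duration 6≤6, tuition 55≤62 — D2 is at least as good on every objective and strictly better on at least one, so D2 dominates D1.

No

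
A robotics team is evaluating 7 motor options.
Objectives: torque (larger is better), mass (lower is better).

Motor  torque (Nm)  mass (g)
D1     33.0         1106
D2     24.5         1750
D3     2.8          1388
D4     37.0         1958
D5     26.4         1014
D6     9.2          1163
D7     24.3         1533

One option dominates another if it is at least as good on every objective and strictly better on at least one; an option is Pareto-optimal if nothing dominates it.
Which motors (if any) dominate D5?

none

D1: worse on mass (1106 vs 1014).
D2: worse on torque (24.5 vs 26.4).
D3: worse on torque (2.8 vs 26.4).
D4: worse on mass (1958 vs 1014).
D6: worse on torque (9.2 vs 26.4).
D7: worse on torque (24.3 vs 26.4).
No option dominates D5.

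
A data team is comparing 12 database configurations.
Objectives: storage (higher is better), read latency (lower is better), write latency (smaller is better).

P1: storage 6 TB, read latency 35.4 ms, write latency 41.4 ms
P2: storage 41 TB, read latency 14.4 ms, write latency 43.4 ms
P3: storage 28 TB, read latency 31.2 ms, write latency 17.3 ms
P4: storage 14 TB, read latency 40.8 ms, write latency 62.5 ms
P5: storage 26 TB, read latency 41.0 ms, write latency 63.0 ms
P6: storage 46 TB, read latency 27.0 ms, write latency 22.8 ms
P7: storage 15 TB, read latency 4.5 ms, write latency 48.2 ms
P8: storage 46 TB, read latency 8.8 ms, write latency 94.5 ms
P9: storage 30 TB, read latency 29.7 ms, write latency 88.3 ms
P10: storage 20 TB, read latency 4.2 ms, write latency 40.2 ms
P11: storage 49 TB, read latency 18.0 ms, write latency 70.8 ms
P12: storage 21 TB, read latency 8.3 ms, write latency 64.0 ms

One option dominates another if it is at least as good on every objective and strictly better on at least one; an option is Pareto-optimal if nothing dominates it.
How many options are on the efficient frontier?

P1: dominated by P3 (storage 28≥6, read latency 31.2≤35.4, write latency 17.3≤41.4).
P2: not dominated.
P3: not dominated (best write latency).
P4: dominated by P2 (storage 41≥14, read latency 14.4≤40.8, write latency 43.4≤62.5).
P5: dominated by P2 (storage 41≥26, read latency 14.4≤41.0, write latency 43.4≤63.0).
P6: not dominated.
P7: dominated by P10 (storage 20≥15, read latency 4.2≤4.5, write latency 40.2≤48.2).
P8: not dominated.
P9: dominated by P2 (storage 41≥30, read latency 14.4≤29.7, write latency 43.4≤88.3).
P10: not dominated (best read latency).
P11: not dominated (best storage).
P12: not dominated.
Pareto-optimal: P2, P3, P6, P8, P10, P11, P12 → 7.

7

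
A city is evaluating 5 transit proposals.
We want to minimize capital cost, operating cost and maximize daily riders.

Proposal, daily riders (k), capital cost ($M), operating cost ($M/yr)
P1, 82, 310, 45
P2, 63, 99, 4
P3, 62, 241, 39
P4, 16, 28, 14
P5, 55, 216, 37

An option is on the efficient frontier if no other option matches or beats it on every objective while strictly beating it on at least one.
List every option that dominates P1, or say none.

none

P2: worse on daily riders (63 vs 82).
P3: worse on daily riders (62 vs 82).
P4: worse on daily riders (16 vs 82).
P5: worse on daily riders (55 vs 82).
No option dominates P1.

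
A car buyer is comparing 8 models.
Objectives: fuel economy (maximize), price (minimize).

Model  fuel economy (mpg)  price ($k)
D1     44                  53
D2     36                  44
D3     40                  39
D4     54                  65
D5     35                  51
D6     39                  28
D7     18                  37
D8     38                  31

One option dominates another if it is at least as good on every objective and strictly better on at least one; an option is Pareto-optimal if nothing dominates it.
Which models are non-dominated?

D1: not dominated.
D2: dominated by D3 (fuel economy 40≥36, price 39≤44).
D3: not dominated.
D4: not dominated (best fuel economy).
D5: dominated by D2 (fuel economy 36≥35, price 44≤51).
D6: not dominated (best price).
D7: dominated by D6 (fuel economy 39≥18, price 28≤37).
D8: dominated by D6 (fuel economy 39≥38, price 28≤31).

D1, D3, D4, D6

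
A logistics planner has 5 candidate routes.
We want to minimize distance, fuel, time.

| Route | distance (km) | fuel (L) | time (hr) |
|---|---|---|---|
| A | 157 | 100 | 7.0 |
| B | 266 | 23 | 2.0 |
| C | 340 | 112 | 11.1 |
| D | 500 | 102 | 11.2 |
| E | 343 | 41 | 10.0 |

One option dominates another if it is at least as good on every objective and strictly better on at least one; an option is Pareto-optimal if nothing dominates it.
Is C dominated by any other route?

Yes

A vs C: distance 157≤340, fuel 100≤112, time 7.0≤11.1 — A is at least as good on every objective and strictly better on at least one, so A dominates C.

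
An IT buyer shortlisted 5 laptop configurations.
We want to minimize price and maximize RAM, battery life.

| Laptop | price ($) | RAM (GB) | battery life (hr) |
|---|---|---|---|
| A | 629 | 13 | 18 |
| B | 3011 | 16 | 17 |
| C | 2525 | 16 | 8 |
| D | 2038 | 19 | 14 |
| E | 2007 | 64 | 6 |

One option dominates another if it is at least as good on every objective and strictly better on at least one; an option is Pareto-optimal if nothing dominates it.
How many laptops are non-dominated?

4

A: not dominated (best price).
B: not dominated.
C: dominated by D (price 2038≤2525, RAM 19≥16, battery life 14≥8).
D: not dominated.
E: not dominated (best RAM).
Pareto-optimal: A, B, D, E → 4.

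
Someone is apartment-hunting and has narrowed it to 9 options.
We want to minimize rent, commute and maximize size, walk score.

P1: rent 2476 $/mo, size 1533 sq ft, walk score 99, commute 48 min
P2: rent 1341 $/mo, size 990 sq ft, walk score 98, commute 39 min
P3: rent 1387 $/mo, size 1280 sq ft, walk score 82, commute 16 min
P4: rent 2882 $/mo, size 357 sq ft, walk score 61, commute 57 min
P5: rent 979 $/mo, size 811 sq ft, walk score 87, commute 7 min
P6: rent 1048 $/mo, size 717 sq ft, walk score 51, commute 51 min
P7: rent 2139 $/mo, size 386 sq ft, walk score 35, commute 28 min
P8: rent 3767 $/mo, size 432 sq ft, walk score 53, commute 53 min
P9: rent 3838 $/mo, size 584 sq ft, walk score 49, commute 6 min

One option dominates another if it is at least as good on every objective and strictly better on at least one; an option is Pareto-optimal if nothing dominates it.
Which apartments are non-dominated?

P1: not dominated (best size).
P2: not dominated.
P3: not dominated.
P4: dominated by P1 (rent 2476≤2882, size 1533≥357, walk score 99≥61, commute 48≤57).
P5: not dominated (best rent).
P6: dominated by P5 (rent 979≤1048, size 811≥717, walk score 87≥51, commute 7≤51).
P7: dominated by P3 (rent 1387≤2139, size 1280≥386, walk score 82≥35, commute 16≤28).
P8: dominated by P1 (rent 2476≤3767, size 1533≥432, walk score 99≥53, commute 48≤53).
P9: not dominated (best commute).

P1, P2, P3, P5, P9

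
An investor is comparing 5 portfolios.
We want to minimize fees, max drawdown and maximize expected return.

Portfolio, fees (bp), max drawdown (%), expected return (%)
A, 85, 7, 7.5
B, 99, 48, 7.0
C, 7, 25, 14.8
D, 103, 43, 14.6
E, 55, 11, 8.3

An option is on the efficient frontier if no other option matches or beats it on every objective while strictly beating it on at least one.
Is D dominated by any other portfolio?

Yes

C vs D: fees 7≤103, max drawdown 25≤43, expected return 14.8≥14.6 — C is at least as good on every objective and strictly better on at least one, so C dominates D.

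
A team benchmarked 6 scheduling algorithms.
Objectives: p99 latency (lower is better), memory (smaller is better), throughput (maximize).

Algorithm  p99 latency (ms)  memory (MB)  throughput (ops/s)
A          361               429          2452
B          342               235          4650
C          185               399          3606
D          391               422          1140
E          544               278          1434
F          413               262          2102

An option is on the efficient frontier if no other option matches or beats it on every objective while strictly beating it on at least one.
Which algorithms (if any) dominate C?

A: worse on p99 latency (361 vs 185).
B: worse on p99 latency (342 vs 185).
D: worse on p99 latency (391 vs 185).
E: worse on p99 latency (544 vs 185).
F: worse on p99 latency (413 vs 185).
No option dominates C.

none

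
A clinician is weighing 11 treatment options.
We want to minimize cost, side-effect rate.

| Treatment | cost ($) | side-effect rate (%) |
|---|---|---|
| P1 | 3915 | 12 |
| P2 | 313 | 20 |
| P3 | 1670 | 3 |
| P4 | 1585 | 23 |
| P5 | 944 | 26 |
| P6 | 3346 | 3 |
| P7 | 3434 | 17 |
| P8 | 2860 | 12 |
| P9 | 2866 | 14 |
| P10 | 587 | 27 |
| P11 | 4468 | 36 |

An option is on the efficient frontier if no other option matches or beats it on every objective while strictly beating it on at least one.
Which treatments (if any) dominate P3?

P1: worse on cost (3915 vs 1670).
P2: worse on side-effect rate (20 vs 3).
P4: worse on side-effect rate (23 vs 3).
P5: worse on side-effect rate (26 vs 3).
P6: worse on cost (3346 vs 1670).
P7: worse on cost (3434 vs 1670).
P8: worse on cost (2860 vs 1670).
P9: worse on cost (2866 vs 1670).
P10: worse on side-effect rate (27 vs 3).
P11: worse on cost (4468 vs 1670).
No option dominates P3.

none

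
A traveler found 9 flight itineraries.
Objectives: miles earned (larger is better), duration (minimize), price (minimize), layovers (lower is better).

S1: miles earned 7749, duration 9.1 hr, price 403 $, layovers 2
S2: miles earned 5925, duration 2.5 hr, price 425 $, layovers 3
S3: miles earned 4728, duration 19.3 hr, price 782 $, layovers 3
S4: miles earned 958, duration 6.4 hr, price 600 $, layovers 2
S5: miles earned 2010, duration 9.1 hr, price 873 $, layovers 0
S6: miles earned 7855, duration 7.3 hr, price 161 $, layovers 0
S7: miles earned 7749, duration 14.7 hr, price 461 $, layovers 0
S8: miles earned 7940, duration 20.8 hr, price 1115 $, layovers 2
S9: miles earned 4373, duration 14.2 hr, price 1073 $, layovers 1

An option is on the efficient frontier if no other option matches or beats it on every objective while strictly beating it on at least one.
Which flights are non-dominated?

S1: dominated by S6 (miles earned 7855≥7749, duration 7.3≤9.1, price 161≤403, layovers 0≤2).
S2: not dominated (best duration).
S3: dominated by S1 (miles earned 7749≥4728, duration 9.1≤19.3, price 403≤782, layovers 2≤3).
S4: not dominated.
S5: dominated by S6 (miles earned 7855≥2010, duration 7.3≤9.1, price 161≤873, layovers 0≤0).
S6: not dominated (best price).
S7: dominated by S6 (miles earned 7855≥7749, duration 7.3≤14.7, price 161≤461, layovers 0≤0).
S8: not dominated (best miles earned).
S9: dominated by S6 (miles earned 7855≥4373, duration 7.3≤14.2, price 161≤1073, layovers 0≤1).

S2, S4, S6, S8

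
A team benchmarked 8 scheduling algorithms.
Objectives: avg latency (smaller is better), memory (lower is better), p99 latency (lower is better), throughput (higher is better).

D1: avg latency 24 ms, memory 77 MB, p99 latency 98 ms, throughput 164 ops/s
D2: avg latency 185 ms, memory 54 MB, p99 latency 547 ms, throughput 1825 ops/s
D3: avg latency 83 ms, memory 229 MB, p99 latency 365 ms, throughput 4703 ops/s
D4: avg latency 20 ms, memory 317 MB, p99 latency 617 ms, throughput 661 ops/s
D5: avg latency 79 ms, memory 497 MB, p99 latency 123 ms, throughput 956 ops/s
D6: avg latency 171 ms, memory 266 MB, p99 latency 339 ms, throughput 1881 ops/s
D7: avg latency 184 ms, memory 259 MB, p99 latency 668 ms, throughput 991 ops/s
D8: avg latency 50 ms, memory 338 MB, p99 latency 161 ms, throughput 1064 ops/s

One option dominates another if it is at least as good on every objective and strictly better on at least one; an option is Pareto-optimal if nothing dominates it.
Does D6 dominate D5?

No

D6 vs D5: D6 is worse on avg latency (171 vs 79), so it does not dominate D5.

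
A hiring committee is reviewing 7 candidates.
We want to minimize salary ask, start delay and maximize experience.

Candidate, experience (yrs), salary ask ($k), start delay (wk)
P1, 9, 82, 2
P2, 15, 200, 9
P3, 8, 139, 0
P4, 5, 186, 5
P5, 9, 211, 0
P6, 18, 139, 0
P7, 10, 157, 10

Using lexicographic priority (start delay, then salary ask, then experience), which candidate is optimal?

First minimize start delay: best is 0, kept {P3, P5, P6}.
Then minimize salary ask: best is 139, kept {P3, P6}.
Then maximize experience: best is 18, kept {P6}.

P6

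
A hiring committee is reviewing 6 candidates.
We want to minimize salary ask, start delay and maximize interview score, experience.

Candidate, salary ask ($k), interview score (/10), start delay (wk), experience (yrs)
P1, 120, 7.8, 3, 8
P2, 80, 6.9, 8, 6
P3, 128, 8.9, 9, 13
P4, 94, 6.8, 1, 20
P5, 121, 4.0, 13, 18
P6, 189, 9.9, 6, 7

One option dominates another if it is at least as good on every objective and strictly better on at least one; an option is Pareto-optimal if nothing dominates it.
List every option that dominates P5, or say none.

P4: salary ask 94≤121, interview score 6.8≥4.0, start delay 1≤13, experience 20≥18 — dominates P5.
Others (P1, P2, P3, P6) are each worse than P5 on at least one objective.

P4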